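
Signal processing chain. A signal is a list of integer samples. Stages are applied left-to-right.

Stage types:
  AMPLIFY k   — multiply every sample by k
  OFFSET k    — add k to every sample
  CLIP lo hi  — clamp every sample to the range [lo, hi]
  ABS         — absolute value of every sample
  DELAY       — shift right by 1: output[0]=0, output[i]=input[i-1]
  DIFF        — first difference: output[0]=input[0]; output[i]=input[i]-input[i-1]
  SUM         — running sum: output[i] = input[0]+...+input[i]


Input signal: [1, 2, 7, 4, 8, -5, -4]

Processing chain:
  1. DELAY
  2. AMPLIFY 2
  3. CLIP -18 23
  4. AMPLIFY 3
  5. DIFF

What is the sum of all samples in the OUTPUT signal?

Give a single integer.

Answer: -30

Derivation:
Input: [1, 2, 7, 4, 8, -5, -4]
Stage 1 (DELAY): [0, 1, 2, 7, 4, 8, -5] = [0, 1, 2, 7, 4, 8, -5] -> [0, 1, 2, 7, 4, 8, -5]
Stage 2 (AMPLIFY 2): 0*2=0, 1*2=2, 2*2=4, 7*2=14, 4*2=8, 8*2=16, -5*2=-10 -> [0, 2, 4, 14, 8, 16, -10]
Stage 3 (CLIP -18 23): clip(0,-18,23)=0, clip(2,-18,23)=2, clip(4,-18,23)=4, clip(14,-18,23)=14, clip(8,-18,23)=8, clip(16,-18,23)=16, clip(-10,-18,23)=-10 -> [0, 2, 4, 14, 8, 16, -10]
Stage 4 (AMPLIFY 3): 0*3=0, 2*3=6, 4*3=12, 14*3=42, 8*3=24, 16*3=48, -10*3=-30 -> [0, 6, 12, 42, 24, 48, -30]
Stage 5 (DIFF): s[0]=0, 6-0=6, 12-6=6, 42-12=30, 24-42=-18, 48-24=24, -30-48=-78 -> [0, 6, 6, 30, -18, 24, -78]
Output sum: -30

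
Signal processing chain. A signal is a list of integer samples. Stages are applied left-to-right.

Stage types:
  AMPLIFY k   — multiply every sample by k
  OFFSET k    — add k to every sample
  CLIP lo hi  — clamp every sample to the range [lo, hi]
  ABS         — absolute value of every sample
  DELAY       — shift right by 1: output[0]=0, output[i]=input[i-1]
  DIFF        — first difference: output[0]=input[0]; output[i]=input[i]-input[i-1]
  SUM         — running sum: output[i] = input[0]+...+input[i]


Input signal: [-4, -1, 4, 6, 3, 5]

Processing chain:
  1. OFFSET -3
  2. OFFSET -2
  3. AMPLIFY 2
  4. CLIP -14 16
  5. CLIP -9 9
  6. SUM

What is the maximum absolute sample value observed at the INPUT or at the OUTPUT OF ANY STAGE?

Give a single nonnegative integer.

Input: [-4, -1, 4, 6, 3, 5] (max |s|=6)
Stage 1 (OFFSET -3): -4+-3=-7, -1+-3=-4, 4+-3=1, 6+-3=3, 3+-3=0, 5+-3=2 -> [-7, -4, 1, 3, 0, 2] (max |s|=7)
Stage 2 (OFFSET -2): -7+-2=-9, -4+-2=-6, 1+-2=-1, 3+-2=1, 0+-2=-2, 2+-2=0 -> [-9, -6, -1, 1, -2, 0] (max |s|=9)
Stage 3 (AMPLIFY 2): -9*2=-18, -6*2=-12, -1*2=-2, 1*2=2, -2*2=-4, 0*2=0 -> [-18, -12, -2, 2, -4, 0] (max |s|=18)
Stage 4 (CLIP -14 16): clip(-18,-14,16)=-14, clip(-12,-14,16)=-12, clip(-2,-14,16)=-2, clip(2,-14,16)=2, clip(-4,-14,16)=-4, clip(0,-14,16)=0 -> [-14, -12, -2, 2, -4, 0] (max |s|=14)
Stage 5 (CLIP -9 9): clip(-14,-9,9)=-9, clip(-12,-9,9)=-9, clip(-2,-9,9)=-2, clip(2,-9,9)=2, clip(-4,-9,9)=-4, clip(0,-9,9)=0 -> [-9, -9, -2, 2, -4, 0] (max |s|=9)
Stage 6 (SUM): sum[0..0]=-9, sum[0..1]=-18, sum[0..2]=-20, sum[0..3]=-18, sum[0..4]=-22, sum[0..5]=-22 -> [-9, -18, -20, -18, -22, -22] (max |s|=22)
Overall max amplitude: 22

Answer: 22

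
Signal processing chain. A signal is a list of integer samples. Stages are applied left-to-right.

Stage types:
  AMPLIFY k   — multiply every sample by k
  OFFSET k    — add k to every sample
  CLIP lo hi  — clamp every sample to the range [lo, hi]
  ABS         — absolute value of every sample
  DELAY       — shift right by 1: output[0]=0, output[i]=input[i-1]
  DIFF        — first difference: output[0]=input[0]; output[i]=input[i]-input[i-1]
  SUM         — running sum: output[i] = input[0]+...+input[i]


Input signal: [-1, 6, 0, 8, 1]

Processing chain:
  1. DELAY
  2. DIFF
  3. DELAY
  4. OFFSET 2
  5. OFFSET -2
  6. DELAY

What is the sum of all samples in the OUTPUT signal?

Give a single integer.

Answer: 6

Derivation:
Input: [-1, 6, 0, 8, 1]
Stage 1 (DELAY): [0, -1, 6, 0, 8] = [0, -1, 6, 0, 8] -> [0, -1, 6, 0, 8]
Stage 2 (DIFF): s[0]=0, -1-0=-1, 6--1=7, 0-6=-6, 8-0=8 -> [0, -1, 7, -6, 8]
Stage 3 (DELAY): [0, 0, -1, 7, -6] = [0, 0, -1, 7, -6] -> [0, 0, -1, 7, -6]
Stage 4 (OFFSET 2): 0+2=2, 0+2=2, -1+2=1, 7+2=9, -6+2=-4 -> [2, 2, 1, 9, -4]
Stage 5 (OFFSET -2): 2+-2=0, 2+-2=0, 1+-2=-1, 9+-2=7, -4+-2=-6 -> [0, 0, -1, 7, -6]
Stage 6 (DELAY): [0, 0, 0, -1, 7] = [0, 0, 0, -1, 7] -> [0, 0, 0, -1, 7]
Output sum: 6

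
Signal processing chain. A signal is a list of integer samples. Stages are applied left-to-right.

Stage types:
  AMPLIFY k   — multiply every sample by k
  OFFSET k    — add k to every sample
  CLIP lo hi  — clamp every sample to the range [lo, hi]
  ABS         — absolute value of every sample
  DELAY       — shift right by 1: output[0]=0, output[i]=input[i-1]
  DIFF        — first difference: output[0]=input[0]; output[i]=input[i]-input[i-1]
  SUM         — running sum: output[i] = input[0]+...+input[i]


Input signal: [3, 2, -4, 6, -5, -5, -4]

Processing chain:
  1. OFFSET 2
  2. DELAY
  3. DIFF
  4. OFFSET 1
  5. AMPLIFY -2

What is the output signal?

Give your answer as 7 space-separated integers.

Answer: -2 -12 0 10 -22 20 -2

Derivation:
Input: [3, 2, -4, 6, -5, -5, -4]
Stage 1 (OFFSET 2): 3+2=5, 2+2=4, -4+2=-2, 6+2=8, -5+2=-3, -5+2=-3, -4+2=-2 -> [5, 4, -2, 8, -3, -3, -2]
Stage 2 (DELAY): [0, 5, 4, -2, 8, -3, -3] = [0, 5, 4, -2, 8, -3, -3] -> [0, 5, 4, -2, 8, -3, -3]
Stage 3 (DIFF): s[0]=0, 5-0=5, 4-5=-1, -2-4=-6, 8--2=10, -3-8=-11, -3--3=0 -> [0, 5, -1, -6, 10, -11, 0]
Stage 4 (OFFSET 1): 0+1=1, 5+1=6, -1+1=0, -6+1=-5, 10+1=11, -11+1=-10, 0+1=1 -> [1, 6, 0, -5, 11, -10, 1]
Stage 5 (AMPLIFY -2): 1*-2=-2, 6*-2=-12, 0*-2=0, -5*-2=10, 11*-2=-22, -10*-2=20, 1*-2=-2 -> [-2, -12, 0, 10, -22, 20, -2]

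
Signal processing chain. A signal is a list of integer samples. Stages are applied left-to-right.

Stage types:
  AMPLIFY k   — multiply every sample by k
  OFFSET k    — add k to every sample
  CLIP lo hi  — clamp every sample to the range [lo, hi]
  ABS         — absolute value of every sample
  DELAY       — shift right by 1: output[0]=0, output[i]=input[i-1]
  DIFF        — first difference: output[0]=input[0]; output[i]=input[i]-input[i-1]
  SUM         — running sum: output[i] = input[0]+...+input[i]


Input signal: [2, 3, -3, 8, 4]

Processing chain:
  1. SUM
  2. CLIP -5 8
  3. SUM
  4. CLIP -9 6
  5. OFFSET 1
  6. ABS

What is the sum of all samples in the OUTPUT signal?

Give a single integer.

Answer: 31

Derivation:
Input: [2, 3, -3, 8, 4]
Stage 1 (SUM): sum[0..0]=2, sum[0..1]=5, sum[0..2]=2, sum[0..3]=10, sum[0..4]=14 -> [2, 5, 2, 10, 14]
Stage 2 (CLIP -5 8): clip(2,-5,8)=2, clip(5,-5,8)=5, clip(2,-5,8)=2, clip(10,-5,8)=8, clip(14,-5,8)=8 -> [2, 5, 2, 8, 8]
Stage 3 (SUM): sum[0..0]=2, sum[0..1]=7, sum[0..2]=9, sum[0..3]=17, sum[0..4]=25 -> [2, 7, 9, 17, 25]
Stage 4 (CLIP -9 6): clip(2,-9,6)=2, clip(7,-9,6)=6, clip(9,-9,6)=6, clip(17,-9,6)=6, clip(25,-9,6)=6 -> [2, 6, 6, 6, 6]
Stage 5 (OFFSET 1): 2+1=3, 6+1=7, 6+1=7, 6+1=7, 6+1=7 -> [3, 7, 7, 7, 7]
Stage 6 (ABS): |3|=3, |7|=7, |7|=7, |7|=7, |7|=7 -> [3, 7, 7, 7, 7]
Output sum: 31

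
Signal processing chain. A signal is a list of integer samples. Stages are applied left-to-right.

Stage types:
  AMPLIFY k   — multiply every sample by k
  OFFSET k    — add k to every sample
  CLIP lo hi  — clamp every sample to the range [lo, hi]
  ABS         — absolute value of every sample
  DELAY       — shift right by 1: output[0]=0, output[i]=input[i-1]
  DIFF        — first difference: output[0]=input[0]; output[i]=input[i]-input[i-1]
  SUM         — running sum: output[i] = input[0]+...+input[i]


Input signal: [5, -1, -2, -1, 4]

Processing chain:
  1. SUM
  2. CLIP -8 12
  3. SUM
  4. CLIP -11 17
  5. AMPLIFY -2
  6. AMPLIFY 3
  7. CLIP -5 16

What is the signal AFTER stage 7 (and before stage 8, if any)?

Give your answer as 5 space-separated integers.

Input: [5, -1, -2, -1, 4]
Stage 1 (SUM): sum[0..0]=5, sum[0..1]=4, sum[0..2]=2, sum[0..3]=1, sum[0..4]=5 -> [5, 4, 2, 1, 5]
Stage 2 (CLIP -8 12): clip(5,-8,12)=5, clip(4,-8,12)=4, clip(2,-8,12)=2, clip(1,-8,12)=1, clip(5,-8,12)=5 -> [5, 4, 2, 1, 5]
Stage 3 (SUM): sum[0..0]=5, sum[0..1]=9, sum[0..2]=11, sum[0..3]=12, sum[0..4]=17 -> [5, 9, 11, 12, 17]
Stage 4 (CLIP -11 17): clip(5,-11,17)=5, clip(9,-11,17)=9, clip(11,-11,17)=11, clip(12,-11,17)=12, clip(17,-11,17)=17 -> [5, 9, 11, 12, 17]
Stage 5 (AMPLIFY -2): 5*-2=-10, 9*-2=-18, 11*-2=-22, 12*-2=-24, 17*-2=-34 -> [-10, -18, -22, -24, -34]
Stage 6 (AMPLIFY 3): -10*3=-30, -18*3=-54, -22*3=-66, -24*3=-72, -34*3=-102 -> [-30, -54, -66, -72, -102]
Stage 7 (CLIP -5 16): clip(-30,-5,16)=-5, clip(-54,-5,16)=-5, clip(-66,-5,16)=-5, clip(-72,-5,16)=-5, clip(-102,-5,16)=-5 -> [-5, -5, -5, -5, -5]

Answer: -5 -5 -5 -5 -5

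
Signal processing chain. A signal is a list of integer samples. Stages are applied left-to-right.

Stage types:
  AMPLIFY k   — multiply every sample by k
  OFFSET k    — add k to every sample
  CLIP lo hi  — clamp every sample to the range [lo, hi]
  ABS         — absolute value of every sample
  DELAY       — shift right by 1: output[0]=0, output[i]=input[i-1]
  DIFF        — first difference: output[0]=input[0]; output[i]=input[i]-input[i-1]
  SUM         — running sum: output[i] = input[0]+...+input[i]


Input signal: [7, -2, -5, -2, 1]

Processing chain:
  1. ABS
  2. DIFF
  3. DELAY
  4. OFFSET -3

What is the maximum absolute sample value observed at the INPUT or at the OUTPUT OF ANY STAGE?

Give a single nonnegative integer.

Answer: 8

Derivation:
Input: [7, -2, -5, -2, 1] (max |s|=7)
Stage 1 (ABS): |7|=7, |-2|=2, |-5|=5, |-2|=2, |1|=1 -> [7, 2, 5, 2, 1] (max |s|=7)
Stage 2 (DIFF): s[0]=7, 2-7=-5, 5-2=3, 2-5=-3, 1-2=-1 -> [7, -5, 3, -3, -1] (max |s|=7)
Stage 3 (DELAY): [0, 7, -5, 3, -3] = [0, 7, -5, 3, -3] -> [0, 7, -5, 3, -3] (max |s|=7)
Stage 4 (OFFSET -3): 0+-3=-3, 7+-3=4, -5+-3=-8, 3+-3=0, -3+-3=-6 -> [-3, 4, -8, 0, -6] (max |s|=8)
Overall max amplitude: 8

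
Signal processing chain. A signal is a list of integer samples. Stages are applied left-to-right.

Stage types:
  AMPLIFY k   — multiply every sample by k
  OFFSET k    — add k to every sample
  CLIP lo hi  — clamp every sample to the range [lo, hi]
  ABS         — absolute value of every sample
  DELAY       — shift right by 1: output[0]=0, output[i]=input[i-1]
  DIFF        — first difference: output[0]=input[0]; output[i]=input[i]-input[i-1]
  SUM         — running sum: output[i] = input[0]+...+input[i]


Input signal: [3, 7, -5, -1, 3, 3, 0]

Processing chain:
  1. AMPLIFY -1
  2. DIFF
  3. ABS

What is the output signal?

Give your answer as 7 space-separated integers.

Input: [3, 7, -5, -1, 3, 3, 0]
Stage 1 (AMPLIFY -1): 3*-1=-3, 7*-1=-7, -5*-1=5, -1*-1=1, 3*-1=-3, 3*-1=-3, 0*-1=0 -> [-3, -7, 5, 1, -3, -3, 0]
Stage 2 (DIFF): s[0]=-3, -7--3=-4, 5--7=12, 1-5=-4, -3-1=-4, -3--3=0, 0--3=3 -> [-3, -4, 12, -4, -4, 0, 3]
Stage 3 (ABS): |-3|=3, |-4|=4, |12|=12, |-4|=4, |-4|=4, |0|=0, |3|=3 -> [3, 4, 12, 4, 4, 0, 3]

Answer: 3 4 12 4 4 0 3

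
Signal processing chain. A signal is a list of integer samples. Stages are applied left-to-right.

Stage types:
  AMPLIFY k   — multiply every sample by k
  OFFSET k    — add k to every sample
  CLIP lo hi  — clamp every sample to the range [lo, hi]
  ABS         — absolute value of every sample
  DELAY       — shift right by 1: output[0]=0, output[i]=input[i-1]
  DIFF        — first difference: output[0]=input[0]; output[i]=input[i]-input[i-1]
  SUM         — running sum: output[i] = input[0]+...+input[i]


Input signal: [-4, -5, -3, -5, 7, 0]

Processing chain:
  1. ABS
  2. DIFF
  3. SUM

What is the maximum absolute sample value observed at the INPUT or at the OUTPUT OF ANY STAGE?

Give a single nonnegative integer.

Answer: 7

Derivation:
Input: [-4, -5, -3, -5, 7, 0] (max |s|=7)
Stage 1 (ABS): |-4|=4, |-5|=5, |-3|=3, |-5|=5, |7|=7, |0|=0 -> [4, 5, 3, 5, 7, 0] (max |s|=7)
Stage 2 (DIFF): s[0]=4, 5-4=1, 3-5=-2, 5-3=2, 7-5=2, 0-7=-7 -> [4, 1, -2, 2, 2, -7] (max |s|=7)
Stage 3 (SUM): sum[0..0]=4, sum[0..1]=5, sum[0..2]=3, sum[0..3]=5, sum[0..4]=7, sum[0..5]=0 -> [4, 5, 3, 5, 7, 0] (max |s|=7)
Overall max amplitude: 7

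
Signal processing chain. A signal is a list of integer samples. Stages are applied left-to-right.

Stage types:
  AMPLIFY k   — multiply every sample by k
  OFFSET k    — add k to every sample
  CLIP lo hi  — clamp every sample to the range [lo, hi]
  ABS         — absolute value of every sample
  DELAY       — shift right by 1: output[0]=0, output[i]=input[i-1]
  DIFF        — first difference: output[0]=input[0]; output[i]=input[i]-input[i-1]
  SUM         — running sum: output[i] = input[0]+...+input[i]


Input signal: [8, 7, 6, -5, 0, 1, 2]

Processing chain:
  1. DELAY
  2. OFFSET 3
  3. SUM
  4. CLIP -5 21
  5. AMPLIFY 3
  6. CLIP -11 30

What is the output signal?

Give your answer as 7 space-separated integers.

Answer: 9 30 30 30 30 30 30

Derivation:
Input: [8, 7, 6, -5, 0, 1, 2]
Stage 1 (DELAY): [0, 8, 7, 6, -5, 0, 1] = [0, 8, 7, 6, -5, 0, 1] -> [0, 8, 7, 6, -5, 0, 1]
Stage 2 (OFFSET 3): 0+3=3, 8+3=11, 7+3=10, 6+3=9, -5+3=-2, 0+3=3, 1+3=4 -> [3, 11, 10, 9, -2, 3, 4]
Stage 3 (SUM): sum[0..0]=3, sum[0..1]=14, sum[0..2]=24, sum[0..3]=33, sum[0..4]=31, sum[0..5]=34, sum[0..6]=38 -> [3, 14, 24, 33, 31, 34, 38]
Stage 4 (CLIP -5 21): clip(3,-5,21)=3, clip(14,-5,21)=14, clip(24,-5,21)=21, clip(33,-5,21)=21, clip(31,-5,21)=21, clip(34,-5,21)=21, clip(38,-5,21)=21 -> [3, 14, 21, 21, 21, 21, 21]
Stage 5 (AMPLIFY 3): 3*3=9, 14*3=42, 21*3=63, 21*3=63, 21*3=63, 21*3=63, 21*3=63 -> [9, 42, 63, 63, 63, 63, 63]
Stage 6 (CLIP -11 30): clip(9,-11,30)=9, clip(42,-11,30)=30, clip(63,-11,30)=30, clip(63,-11,30)=30, clip(63,-11,30)=30, clip(63,-11,30)=30, clip(63,-11,30)=30 -> [9, 30, 30, 30, 30, 30, 30]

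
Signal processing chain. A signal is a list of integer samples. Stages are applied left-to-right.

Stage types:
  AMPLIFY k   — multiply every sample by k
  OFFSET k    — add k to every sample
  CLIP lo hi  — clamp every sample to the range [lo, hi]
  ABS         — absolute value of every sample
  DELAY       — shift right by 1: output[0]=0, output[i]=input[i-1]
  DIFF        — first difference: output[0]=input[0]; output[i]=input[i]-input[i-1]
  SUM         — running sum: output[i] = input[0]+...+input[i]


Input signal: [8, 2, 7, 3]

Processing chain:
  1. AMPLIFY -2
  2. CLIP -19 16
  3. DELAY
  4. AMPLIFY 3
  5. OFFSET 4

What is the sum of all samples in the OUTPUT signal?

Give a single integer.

Input: [8, 2, 7, 3]
Stage 1 (AMPLIFY -2): 8*-2=-16, 2*-2=-4, 7*-2=-14, 3*-2=-6 -> [-16, -4, -14, -6]
Stage 2 (CLIP -19 16): clip(-16,-19,16)=-16, clip(-4,-19,16)=-4, clip(-14,-19,16)=-14, clip(-6,-19,16)=-6 -> [-16, -4, -14, -6]
Stage 3 (DELAY): [0, -16, -4, -14] = [0, -16, -4, -14] -> [0, -16, -4, -14]
Stage 4 (AMPLIFY 3): 0*3=0, -16*3=-48, -4*3=-12, -14*3=-42 -> [0, -48, -12, -42]
Stage 5 (OFFSET 4): 0+4=4, -48+4=-44, -12+4=-8, -42+4=-38 -> [4, -44, -8, -38]
Output sum: -86

Answer: -86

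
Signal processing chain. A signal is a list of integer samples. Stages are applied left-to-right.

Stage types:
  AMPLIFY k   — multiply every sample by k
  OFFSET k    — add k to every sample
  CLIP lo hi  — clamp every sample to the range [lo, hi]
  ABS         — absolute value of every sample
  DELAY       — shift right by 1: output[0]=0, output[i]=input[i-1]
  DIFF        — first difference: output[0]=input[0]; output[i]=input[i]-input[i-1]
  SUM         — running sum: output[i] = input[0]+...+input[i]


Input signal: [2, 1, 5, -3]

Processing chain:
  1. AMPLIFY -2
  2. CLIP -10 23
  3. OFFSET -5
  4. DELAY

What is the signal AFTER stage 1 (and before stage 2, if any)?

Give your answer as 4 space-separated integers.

Input: [2, 1, 5, -3]
Stage 1 (AMPLIFY -2): 2*-2=-4, 1*-2=-2, 5*-2=-10, -3*-2=6 -> [-4, -2, -10, 6]

Answer: -4 -2 -10 6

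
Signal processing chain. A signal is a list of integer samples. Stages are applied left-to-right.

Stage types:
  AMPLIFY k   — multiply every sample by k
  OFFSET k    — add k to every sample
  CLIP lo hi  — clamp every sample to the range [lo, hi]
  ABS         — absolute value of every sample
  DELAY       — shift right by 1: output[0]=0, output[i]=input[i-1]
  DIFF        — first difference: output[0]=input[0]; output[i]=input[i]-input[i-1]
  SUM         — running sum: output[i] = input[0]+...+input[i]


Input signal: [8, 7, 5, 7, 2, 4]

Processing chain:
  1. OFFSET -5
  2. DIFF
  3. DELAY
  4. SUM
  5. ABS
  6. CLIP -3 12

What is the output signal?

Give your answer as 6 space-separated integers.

Input: [8, 7, 5, 7, 2, 4]
Stage 1 (OFFSET -5): 8+-5=3, 7+-5=2, 5+-5=0, 7+-5=2, 2+-5=-3, 4+-5=-1 -> [3, 2, 0, 2, -3, -1]
Stage 2 (DIFF): s[0]=3, 2-3=-1, 0-2=-2, 2-0=2, -3-2=-5, -1--3=2 -> [3, -1, -2, 2, -5, 2]
Stage 3 (DELAY): [0, 3, -1, -2, 2, -5] = [0, 3, -1, -2, 2, -5] -> [0, 3, -1, -2, 2, -5]
Stage 4 (SUM): sum[0..0]=0, sum[0..1]=3, sum[0..2]=2, sum[0..3]=0, sum[0..4]=2, sum[0..5]=-3 -> [0, 3, 2, 0, 2, -3]
Stage 5 (ABS): |0|=0, |3|=3, |2|=2, |0|=0, |2|=2, |-3|=3 -> [0, 3, 2, 0, 2, 3]
Stage 6 (CLIP -3 12): clip(0,-3,12)=0, clip(3,-3,12)=3, clip(2,-3,12)=2, clip(0,-3,12)=0, clip(2,-3,12)=2, clip(3,-3,12)=3 -> [0, 3, 2, 0, 2, 3]

Answer: 0 3 2 0 2 3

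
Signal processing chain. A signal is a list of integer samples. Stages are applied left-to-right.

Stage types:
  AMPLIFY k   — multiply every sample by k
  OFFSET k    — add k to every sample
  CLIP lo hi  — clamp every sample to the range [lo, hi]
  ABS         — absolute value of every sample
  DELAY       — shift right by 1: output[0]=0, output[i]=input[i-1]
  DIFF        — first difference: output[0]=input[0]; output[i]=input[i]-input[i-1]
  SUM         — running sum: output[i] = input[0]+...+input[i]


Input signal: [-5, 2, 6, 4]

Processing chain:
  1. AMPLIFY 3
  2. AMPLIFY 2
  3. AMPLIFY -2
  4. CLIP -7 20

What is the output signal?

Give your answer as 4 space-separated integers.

Answer: 20 -7 -7 -7

Derivation:
Input: [-5, 2, 6, 4]
Stage 1 (AMPLIFY 3): -5*3=-15, 2*3=6, 6*3=18, 4*3=12 -> [-15, 6, 18, 12]
Stage 2 (AMPLIFY 2): -15*2=-30, 6*2=12, 18*2=36, 12*2=24 -> [-30, 12, 36, 24]
Stage 3 (AMPLIFY -2): -30*-2=60, 12*-2=-24, 36*-2=-72, 24*-2=-48 -> [60, -24, -72, -48]
Stage 4 (CLIP -7 20): clip(60,-7,20)=20, clip(-24,-7,20)=-7, clip(-72,-7,20)=-7, clip(-48,-7,20)=-7 -> [20, -7, -7, -7]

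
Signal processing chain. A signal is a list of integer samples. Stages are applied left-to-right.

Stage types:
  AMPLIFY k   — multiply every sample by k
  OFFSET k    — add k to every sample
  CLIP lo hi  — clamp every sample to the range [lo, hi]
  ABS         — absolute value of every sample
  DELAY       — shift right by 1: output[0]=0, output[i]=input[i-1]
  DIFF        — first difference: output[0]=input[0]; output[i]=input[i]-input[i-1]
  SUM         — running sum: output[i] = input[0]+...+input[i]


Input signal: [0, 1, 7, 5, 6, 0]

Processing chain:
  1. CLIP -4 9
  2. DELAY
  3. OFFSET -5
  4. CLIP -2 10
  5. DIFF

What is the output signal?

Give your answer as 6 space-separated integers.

Answer: -2 0 0 4 -2 1

Derivation:
Input: [0, 1, 7, 5, 6, 0]
Stage 1 (CLIP -4 9): clip(0,-4,9)=0, clip(1,-4,9)=1, clip(7,-4,9)=7, clip(5,-4,9)=5, clip(6,-4,9)=6, clip(0,-4,9)=0 -> [0, 1, 7, 5, 6, 0]
Stage 2 (DELAY): [0, 0, 1, 7, 5, 6] = [0, 0, 1, 7, 5, 6] -> [0, 0, 1, 7, 5, 6]
Stage 3 (OFFSET -5): 0+-5=-5, 0+-5=-5, 1+-5=-4, 7+-5=2, 5+-5=0, 6+-5=1 -> [-5, -5, -4, 2, 0, 1]
Stage 4 (CLIP -2 10): clip(-5,-2,10)=-2, clip(-5,-2,10)=-2, clip(-4,-2,10)=-2, clip(2,-2,10)=2, clip(0,-2,10)=0, clip(1,-2,10)=1 -> [-2, -2, -2, 2, 0, 1]
Stage 5 (DIFF): s[0]=-2, -2--2=0, -2--2=0, 2--2=4, 0-2=-2, 1-0=1 -> [-2, 0, 0, 4, -2, 1]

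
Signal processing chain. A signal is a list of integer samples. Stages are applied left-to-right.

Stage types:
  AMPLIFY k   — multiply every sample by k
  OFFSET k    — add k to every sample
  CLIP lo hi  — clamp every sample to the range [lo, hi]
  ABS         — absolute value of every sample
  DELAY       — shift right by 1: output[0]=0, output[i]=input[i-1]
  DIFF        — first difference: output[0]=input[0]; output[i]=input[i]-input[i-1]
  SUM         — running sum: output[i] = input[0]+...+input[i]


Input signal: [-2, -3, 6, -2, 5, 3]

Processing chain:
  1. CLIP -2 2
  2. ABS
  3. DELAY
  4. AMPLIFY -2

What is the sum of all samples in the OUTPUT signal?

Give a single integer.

Answer: -20

Derivation:
Input: [-2, -3, 6, -2, 5, 3]
Stage 1 (CLIP -2 2): clip(-2,-2,2)=-2, clip(-3,-2,2)=-2, clip(6,-2,2)=2, clip(-2,-2,2)=-2, clip(5,-2,2)=2, clip(3,-2,2)=2 -> [-2, -2, 2, -2, 2, 2]
Stage 2 (ABS): |-2|=2, |-2|=2, |2|=2, |-2|=2, |2|=2, |2|=2 -> [2, 2, 2, 2, 2, 2]
Stage 3 (DELAY): [0, 2, 2, 2, 2, 2] = [0, 2, 2, 2, 2, 2] -> [0, 2, 2, 2, 2, 2]
Stage 4 (AMPLIFY -2): 0*-2=0, 2*-2=-4, 2*-2=-4, 2*-2=-4, 2*-2=-4, 2*-2=-4 -> [0, -4, -4, -4, -4, -4]
Output sum: -20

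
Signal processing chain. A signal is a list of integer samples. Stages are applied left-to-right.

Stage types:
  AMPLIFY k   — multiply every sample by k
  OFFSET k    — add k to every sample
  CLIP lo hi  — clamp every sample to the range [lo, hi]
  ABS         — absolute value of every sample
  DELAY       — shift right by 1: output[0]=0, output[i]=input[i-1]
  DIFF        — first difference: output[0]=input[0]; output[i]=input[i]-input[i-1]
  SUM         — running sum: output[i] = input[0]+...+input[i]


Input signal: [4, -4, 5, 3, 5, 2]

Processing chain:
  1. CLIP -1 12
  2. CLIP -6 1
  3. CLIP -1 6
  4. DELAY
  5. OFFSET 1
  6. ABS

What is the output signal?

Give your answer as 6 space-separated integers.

Input: [4, -4, 5, 3, 5, 2]
Stage 1 (CLIP -1 12): clip(4,-1,12)=4, clip(-4,-1,12)=-1, clip(5,-1,12)=5, clip(3,-1,12)=3, clip(5,-1,12)=5, clip(2,-1,12)=2 -> [4, -1, 5, 3, 5, 2]
Stage 2 (CLIP -6 1): clip(4,-6,1)=1, clip(-1,-6,1)=-1, clip(5,-6,1)=1, clip(3,-6,1)=1, clip(5,-6,1)=1, clip(2,-6,1)=1 -> [1, -1, 1, 1, 1, 1]
Stage 3 (CLIP -1 6): clip(1,-1,6)=1, clip(-1,-1,6)=-1, clip(1,-1,6)=1, clip(1,-1,6)=1, clip(1,-1,6)=1, clip(1,-1,6)=1 -> [1, -1, 1, 1, 1, 1]
Stage 4 (DELAY): [0, 1, -1, 1, 1, 1] = [0, 1, -1, 1, 1, 1] -> [0, 1, -1, 1, 1, 1]
Stage 5 (OFFSET 1): 0+1=1, 1+1=2, -1+1=0, 1+1=2, 1+1=2, 1+1=2 -> [1, 2, 0, 2, 2, 2]
Stage 6 (ABS): |1|=1, |2|=2, |0|=0, |2|=2, |2|=2, |2|=2 -> [1, 2, 0, 2, 2, 2]

Answer: 1 2 0 2 2 2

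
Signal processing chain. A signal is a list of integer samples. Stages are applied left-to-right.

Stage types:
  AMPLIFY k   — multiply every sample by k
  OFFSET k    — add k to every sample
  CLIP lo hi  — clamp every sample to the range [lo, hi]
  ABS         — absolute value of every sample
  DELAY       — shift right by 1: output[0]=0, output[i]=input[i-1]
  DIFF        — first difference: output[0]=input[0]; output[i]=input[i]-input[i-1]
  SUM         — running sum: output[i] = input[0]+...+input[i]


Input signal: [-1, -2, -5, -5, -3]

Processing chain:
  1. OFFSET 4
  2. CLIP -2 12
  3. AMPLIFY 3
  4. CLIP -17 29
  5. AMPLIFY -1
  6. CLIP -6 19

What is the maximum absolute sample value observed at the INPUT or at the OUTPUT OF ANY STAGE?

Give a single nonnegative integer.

Answer: 9

Derivation:
Input: [-1, -2, -5, -5, -3] (max |s|=5)
Stage 1 (OFFSET 4): -1+4=3, -2+4=2, -5+4=-1, -5+4=-1, -3+4=1 -> [3, 2, -1, -1, 1] (max |s|=3)
Stage 2 (CLIP -2 12): clip(3,-2,12)=3, clip(2,-2,12)=2, clip(-1,-2,12)=-1, clip(-1,-2,12)=-1, clip(1,-2,12)=1 -> [3, 2, -1, -1, 1] (max |s|=3)
Stage 3 (AMPLIFY 3): 3*3=9, 2*3=6, -1*3=-3, -1*3=-3, 1*3=3 -> [9, 6, -3, -3, 3] (max |s|=9)
Stage 4 (CLIP -17 29): clip(9,-17,29)=9, clip(6,-17,29)=6, clip(-3,-17,29)=-3, clip(-3,-17,29)=-3, clip(3,-17,29)=3 -> [9, 6, -3, -3, 3] (max |s|=9)
Stage 5 (AMPLIFY -1): 9*-1=-9, 6*-1=-6, -3*-1=3, -3*-1=3, 3*-1=-3 -> [-9, -6, 3, 3, -3] (max |s|=9)
Stage 6 (CLIP -6 19): clip(-9,-6,19)=-6, clip(-6,-6,19)=-6, clip(3,-6,19)=3, clip(3,-6,19)=3, clip(-3,-6,19)=-3 -> [-6, -6, 3, 3, -3] (max |s|=6)
Overall max amplitude: 9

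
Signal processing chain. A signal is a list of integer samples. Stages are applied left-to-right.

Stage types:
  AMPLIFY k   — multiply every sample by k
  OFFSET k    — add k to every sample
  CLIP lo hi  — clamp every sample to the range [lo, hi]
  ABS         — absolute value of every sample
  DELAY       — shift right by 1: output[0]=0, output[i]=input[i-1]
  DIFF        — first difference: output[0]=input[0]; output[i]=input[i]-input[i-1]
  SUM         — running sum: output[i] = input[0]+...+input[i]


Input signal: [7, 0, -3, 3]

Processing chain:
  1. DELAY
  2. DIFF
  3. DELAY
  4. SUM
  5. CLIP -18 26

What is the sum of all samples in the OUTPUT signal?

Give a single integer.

Answer: 7

Derivation:
Input: [7, 0, -3, 3]
Stage 1 (DELAY): [0, 7, 0, -3] = [0, 7, 0, -3] -> [0, 7, 0, -3]
Stage 2 (DIFF): s[0]=0, 7-0=7, 0-7=-7, -3-0=-3 -> [0, 7, -7, -3]
Stage 3 (DELAY): [0, 0, 7, -7] = [0, 0, 7, -7] -> [0, 0, 7, -7]
Stage 4 (SUM): sum[0..0]=0, sum[0..1]=0, sum[0..2]=7, sum[0..3]=0 -> [0, 0, 7, 0]
Stage 5 (CLIP -18 26): clip(0,-18,26)=0, clip(0,-18,26)=0, clip(7,-18,26)=7, clip(0,-18,26)=0 -> [0, 0, 7, 0]
Output sum: 7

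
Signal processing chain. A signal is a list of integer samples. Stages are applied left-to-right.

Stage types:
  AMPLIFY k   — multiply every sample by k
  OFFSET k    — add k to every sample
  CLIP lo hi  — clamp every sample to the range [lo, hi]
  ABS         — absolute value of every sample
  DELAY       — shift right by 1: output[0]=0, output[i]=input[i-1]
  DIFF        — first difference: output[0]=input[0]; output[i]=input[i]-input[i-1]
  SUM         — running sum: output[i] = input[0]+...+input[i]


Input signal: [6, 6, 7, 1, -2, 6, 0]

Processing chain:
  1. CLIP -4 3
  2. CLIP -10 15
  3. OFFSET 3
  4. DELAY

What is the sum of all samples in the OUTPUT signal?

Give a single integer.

Input: [6, 6, 7, 1, -2, 6, 0]
Stage 1 (CLIP -4 3): clip(6,-4,3)=3, clip(6,-4,3)=3, clip(7,-4,3)=3, clip(1,-4,3)=1, clip(-2,-4,3)=-2, clip(6,-4,3)=3, clip(0,-4,3)=0 -> [3, 3, 3, 1, -2, 3, 0]
Stage 2 (CLIP -10 15): clip(3,-10,15)=3, clip(3,-10,15)=3, clip(3,-10,15)=3, clip(1,-10,15)=1, clip(-2,-10,15)=-2, clip(3,-10,15)=3, clip(0,-10,15)=0 -> [3, 3, 3, 1, -2, 3, 0]
Stage 3 (OFFSET 3): 3+3=6, 3+3=6, 3+3=6, 1+3=4, -2+3=1, 3+3=6, 0+3=3 -> [6, 6, 6, 4, 1, 6, 3]
Stage 4 (DELAY): [0, 6, 6, 6, 4, 1, 6] = [0, 6, 6, 6, 4, 1, 6] -> [0, 6, 6, 6, 4, 1, 6]
Output sum: 29

Answer: 29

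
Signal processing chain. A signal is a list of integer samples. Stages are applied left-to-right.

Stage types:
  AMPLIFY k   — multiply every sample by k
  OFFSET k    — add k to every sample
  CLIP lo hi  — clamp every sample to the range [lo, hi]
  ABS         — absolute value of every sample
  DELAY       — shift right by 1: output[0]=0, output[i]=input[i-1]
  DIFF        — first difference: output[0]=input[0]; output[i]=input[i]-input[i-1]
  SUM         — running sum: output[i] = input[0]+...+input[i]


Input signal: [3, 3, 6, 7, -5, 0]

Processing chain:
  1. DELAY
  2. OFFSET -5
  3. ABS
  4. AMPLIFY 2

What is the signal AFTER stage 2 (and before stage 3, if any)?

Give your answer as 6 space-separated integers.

Answer: -5 -2 -2 1 2 -10

Derivation:
Input: [3, 3, 6, 7, -5, 0]
Stage 1 (DELAY): [0, 3, 3, 6, 7, -5] = [0, 3, 3, 6, 7, -5] -> [0, 3, 3, 6, 7, -5]
Stage 2 (OFFSET -5): 0+-5=-5, 3+-5=-2, 3+-5=-2, 6+-5=1, 7+-5=2, -5+-5=-10 -> [-5, -2, -2, 1, 2, -10]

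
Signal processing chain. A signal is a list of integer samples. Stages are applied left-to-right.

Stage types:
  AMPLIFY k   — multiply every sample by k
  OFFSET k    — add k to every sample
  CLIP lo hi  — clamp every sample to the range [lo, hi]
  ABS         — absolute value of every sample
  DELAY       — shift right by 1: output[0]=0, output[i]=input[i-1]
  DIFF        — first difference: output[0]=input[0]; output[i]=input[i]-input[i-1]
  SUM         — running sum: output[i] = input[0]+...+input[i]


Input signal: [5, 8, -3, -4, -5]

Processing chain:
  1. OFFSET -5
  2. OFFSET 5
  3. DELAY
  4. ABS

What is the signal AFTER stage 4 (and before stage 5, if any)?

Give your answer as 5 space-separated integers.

Answer: 0 5 8 3 4

Derivation:
Input: [5, 8, -3, -4, -5]
Stage 1 (OFFSET -5): 5+-5=0, 8+-5=3, -3+-5=-8, -4+-5=-9, -5+-5=-10 -> [0, 3, -8, -9, -10]
Stage 2 (OFFSET 5): 0+5=5, 3+5=8, -8+5=-3, -9+5=-4, -10+5=-5 -> [5, 8, -3, -4, -5]
Stage 3 (DELAY): [0, 5, 8, -3, -4] = [0, 5, 8, -3, -4] -> [0, 5, 8, -3, -4]
Stage 4 (ABS): |0|=0, |5|=5, |8|=8, |-3|=3, |-4|=4 -> [0, 5, 8, 3, 4]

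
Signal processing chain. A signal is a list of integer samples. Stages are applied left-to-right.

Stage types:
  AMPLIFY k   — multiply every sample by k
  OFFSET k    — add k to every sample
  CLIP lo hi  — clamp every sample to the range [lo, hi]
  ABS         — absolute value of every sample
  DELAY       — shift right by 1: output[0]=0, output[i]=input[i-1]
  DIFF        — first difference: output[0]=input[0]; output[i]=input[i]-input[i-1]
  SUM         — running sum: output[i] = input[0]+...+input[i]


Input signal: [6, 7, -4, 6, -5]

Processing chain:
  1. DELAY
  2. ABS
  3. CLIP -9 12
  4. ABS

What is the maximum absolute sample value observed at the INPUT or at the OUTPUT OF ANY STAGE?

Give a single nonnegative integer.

Answer: 7

Derivation:
Input: [6, 7, -4, 6, -5] (max |s|=7)
Stage 1 (DELAY): [0, 6, 7, -4, 6] = [0, 6, 7, -4, 6] -> [0, 6, 7, -4, 6] (max |s|=7)
Stage 2 (ABS): |0|=0, |6|=6, |7|=7, |-4|=4, |6|=6 -> [0, 6, 7, 4, 6] (max |s|=7)
Stage 3 (CLIP -9 12): clip(0,-9,12)=0, clip(6,-9,12)=6, clip(7,-9,12)=7, clip(4,-9,12)=4, clip(6,-9,12)=6 -> [0, 6, 7, 4, 6] (max |s|=7)
Stage 4 (ABS): |0|=0, |6|=6, |7|=7, |4|=4, |6|=6 -> [0, 6, 7, 4, 6] (max |s|=7)
Overall max amplitude: 7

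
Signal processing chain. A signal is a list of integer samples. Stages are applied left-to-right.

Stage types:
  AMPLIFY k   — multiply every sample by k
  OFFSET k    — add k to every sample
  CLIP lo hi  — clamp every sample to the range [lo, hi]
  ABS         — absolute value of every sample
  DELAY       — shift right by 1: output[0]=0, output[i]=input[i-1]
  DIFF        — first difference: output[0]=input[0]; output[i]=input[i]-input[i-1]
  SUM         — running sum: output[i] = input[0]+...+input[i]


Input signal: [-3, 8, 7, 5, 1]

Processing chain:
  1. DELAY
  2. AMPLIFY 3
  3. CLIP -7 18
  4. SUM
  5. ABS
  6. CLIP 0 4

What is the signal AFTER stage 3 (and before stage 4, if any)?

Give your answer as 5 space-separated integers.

Input: [-3, 8, 7, 5, 1]
Stage 1 (DELAY): [0, -3, 8, 7, 5] = [0, -3, 8, 7, 5] -> [0, -3, 8, 7, 5]
Stage 2 (AMPLIFY 3): 0*3=0, -3*3=-9, 8*3=24, 7*3=21, 5*3=15 -> [0, -9, 24, 21, 15]
Stage 3 (CLIP -7 18): clip(0,-7,18)=0, clip(-9,-7,18)=-7, clip(24,-7,18)=18, clip(21,-7,18)=18, clip(15,-7,18)=15 -> [0, -7, 18, 18, 15]

Answer: 0 -7 18 18 15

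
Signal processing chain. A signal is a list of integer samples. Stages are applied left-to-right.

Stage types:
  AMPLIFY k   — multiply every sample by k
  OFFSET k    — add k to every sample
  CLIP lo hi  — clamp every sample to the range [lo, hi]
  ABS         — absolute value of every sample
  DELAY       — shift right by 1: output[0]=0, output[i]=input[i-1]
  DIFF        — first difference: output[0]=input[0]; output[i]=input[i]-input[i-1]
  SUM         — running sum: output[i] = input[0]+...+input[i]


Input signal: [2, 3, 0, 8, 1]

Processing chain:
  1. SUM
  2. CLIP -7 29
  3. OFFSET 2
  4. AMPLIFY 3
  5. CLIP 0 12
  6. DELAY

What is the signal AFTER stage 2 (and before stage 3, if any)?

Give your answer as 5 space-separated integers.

Input: [2, 3, 0, 8, 1]
Stage 1 (SUM): sum[0..0]=2, sum[0..1]=5, sum[0..2]=5, sum[0..3]=13, sum[0..4]=14 -> [2, 5, 5, 13, 14]
Stage 2 (CLIP -7 29): clip(2,-7,29)=2, clip(5,-7,29)=5, clip(5,-7,29)=5, clip(13,-7,29)=13, clip(14,-7,29)=14 -> [2, 5, 5, 13, 14]

Answer: 2 5 5 13 14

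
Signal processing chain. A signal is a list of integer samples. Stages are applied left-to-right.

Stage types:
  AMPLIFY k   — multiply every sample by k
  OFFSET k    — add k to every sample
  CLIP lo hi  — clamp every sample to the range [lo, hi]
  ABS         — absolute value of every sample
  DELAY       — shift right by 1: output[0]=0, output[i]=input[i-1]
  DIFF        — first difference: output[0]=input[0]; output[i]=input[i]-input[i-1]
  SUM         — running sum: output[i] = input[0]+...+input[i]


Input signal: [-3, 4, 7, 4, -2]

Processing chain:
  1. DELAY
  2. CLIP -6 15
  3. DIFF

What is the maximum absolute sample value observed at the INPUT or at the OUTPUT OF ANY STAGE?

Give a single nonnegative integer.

Answer: 7

Derivation:
Input: [-3, 4, 7, 4, -2] (max |s|=7)
Stage 1 (DELAY): [0, -3, 4, 7, 4] = [0, -3, 4, 7, 4] -> [0, -3, 4, 7, 4] (max |s|=7)
Stage 2 (CLIP -6 15): clip(0,-6,15)=0, clip(-3,-6,15)=-3, clip(4,-6,15)=4, clip(7,-6,15)=7, clip(4,-6,15)=4 -> [0, -3, 4, 7, 4] (max |s|=7)
Stage 3 (DIFF): s[0]=0, -3-0=-3, 4--3=7, 7-4=3, 4-7=-3 -> [0, -3, 7, 3, -3] (max |s|=7)
Overall max amplitude: 7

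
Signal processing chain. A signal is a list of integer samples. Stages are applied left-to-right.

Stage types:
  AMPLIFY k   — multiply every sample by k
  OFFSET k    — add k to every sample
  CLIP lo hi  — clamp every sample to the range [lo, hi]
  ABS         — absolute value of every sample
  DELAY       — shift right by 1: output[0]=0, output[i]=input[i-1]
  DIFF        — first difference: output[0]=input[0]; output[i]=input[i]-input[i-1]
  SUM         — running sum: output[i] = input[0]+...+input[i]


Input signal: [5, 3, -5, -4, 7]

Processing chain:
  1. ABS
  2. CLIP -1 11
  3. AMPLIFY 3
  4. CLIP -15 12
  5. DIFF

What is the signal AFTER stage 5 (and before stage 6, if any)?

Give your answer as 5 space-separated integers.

Answer: 12 -3 3 0 0

Derivation:
Input: [5, 3, -5, -4, 7]
Stage 1 (ABS): |5|=5, |3|=3, |-5|=5, |-4|=4, |7|=7 -> [5, 3, 5, 4, 7]
Stage 2 (CLIP -1 11): clip(5,-1,11)=5, clip(3,-1,11)=3, clip(5,-1,11)=5, clip(4,-1,11)=4, clip(7,-1,11)=7 -> [5, 3, 5, 4, 7]
Stage 3 (AMPLIFY 3): 5*3=15, 3*3=9, 5*3=15, 4*3=12, 7*3=21 -> [15, 9, 15, 12, 21]
Stage 4 (CLIP -15 12): clip(15,-15,12)=12, clip(9,-15,12)=9, clip(15,-15,12)=12, clip(12,-15,12)=12, clip(21,-15,12)=12 -> [12, 9, 12, 12, 12]
Stage 5 (DIFF): s[0]=12, 9-12=-3, 12-9=3, 12-12=0, 12-12=0 -> [12, -3, 3, 0, 0]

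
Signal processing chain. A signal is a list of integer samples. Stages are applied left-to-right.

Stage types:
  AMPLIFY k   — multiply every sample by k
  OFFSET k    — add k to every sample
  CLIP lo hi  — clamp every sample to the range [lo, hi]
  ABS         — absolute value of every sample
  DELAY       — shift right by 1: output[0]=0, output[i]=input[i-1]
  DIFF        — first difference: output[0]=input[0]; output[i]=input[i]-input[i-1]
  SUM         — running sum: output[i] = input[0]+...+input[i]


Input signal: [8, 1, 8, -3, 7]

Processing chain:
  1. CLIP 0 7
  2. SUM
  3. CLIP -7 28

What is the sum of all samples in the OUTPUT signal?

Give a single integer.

Answer: 67

Derivation:
Input: [8, 1, 8, -3, 7]
Stage 1 (CLIP 0 7): clip(8,0,7)=7, clip(1,0,7)=1, clip(8,0,7)=7, clip(-3,0,7)=0, clip(7,0,7)=7 -> [7, 1, 7, 0, 7]
Stage 2 (SUM): sum[0..0]=7, sum[0..1]=8, sum[0..2]=15, sum[0..3]=15, sum[0..4]=22 -> [7, 8, 15, 15, 22]
Stage 3 (CLIP -7 28): clip(7,-7,28)=7, clip(8,-7,28)=8, clip(15,-7,28)=15, clip(15,-7,28)=15, clip(22,-7,28)=22 -> [7, 8, 15, 15, 22]
Output sum: 67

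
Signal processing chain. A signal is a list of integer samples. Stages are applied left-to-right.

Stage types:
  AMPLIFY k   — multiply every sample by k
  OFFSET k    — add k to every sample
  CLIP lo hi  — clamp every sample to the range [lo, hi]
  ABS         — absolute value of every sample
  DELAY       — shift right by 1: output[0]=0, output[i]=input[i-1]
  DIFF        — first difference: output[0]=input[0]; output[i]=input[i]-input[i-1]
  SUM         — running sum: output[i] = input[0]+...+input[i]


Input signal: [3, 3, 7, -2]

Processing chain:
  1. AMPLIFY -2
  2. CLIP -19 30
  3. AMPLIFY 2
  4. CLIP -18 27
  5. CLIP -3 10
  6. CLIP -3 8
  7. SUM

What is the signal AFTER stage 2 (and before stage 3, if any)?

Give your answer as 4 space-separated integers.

Input: [3, 3, 7, -2]
Stage 1 (AMPLIFY -2): 3*-2=-6, 3*-2=-6, 7*-2=-14, -2*-2=4 -> [-6, -6, -14, 4]
Stage 2 (CLIP -19 30): clip(-6,-19,30)=-6, clip(-6,-19,30)=-6, clip(-14,-19,30)=-14, clip(4,-19,30)=4 -> [-6, -6, -14, 4]

Answer: -6 -6 -14 4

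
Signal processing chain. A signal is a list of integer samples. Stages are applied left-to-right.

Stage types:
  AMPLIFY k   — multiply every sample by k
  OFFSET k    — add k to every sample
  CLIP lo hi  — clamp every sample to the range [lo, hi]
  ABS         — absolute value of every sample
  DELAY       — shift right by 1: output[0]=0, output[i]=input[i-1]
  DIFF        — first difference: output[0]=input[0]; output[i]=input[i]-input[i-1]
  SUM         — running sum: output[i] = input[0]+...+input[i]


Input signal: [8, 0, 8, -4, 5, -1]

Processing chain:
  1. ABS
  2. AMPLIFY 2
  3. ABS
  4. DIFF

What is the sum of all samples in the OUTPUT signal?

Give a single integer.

Answer: 2

Derivation:
Input: [8, 0, 8, -4, 5, -1]
Stage 1 (ABS): |8|=8, |0|=0, |8|=8, |-4|=4, |5|=5, |-1|=1 -> [8, 0, 8, 4, 5, 1]
Stage 2 (AMPLIFY 2): 8*2=16, 0*2=0, 8*2=16, 4*2=8, 5*2=10, 1*2=2 -> [16, 0, 16, 8, 10, 2]
Stage 3 (ABS): |16|=16, |0|=0, |16|=16, |8|=8, |10|=10, |2|=2 -> [16, 0, 16, 8, 10, 2]
Stage 4 (DIFF): s[0]=16, 0-16=-16, 16-0=16, 8-16=-8, 10-8=2, 2-10=-8 -> [16, -16, 16, -8, 2, -8]
Output sum: 2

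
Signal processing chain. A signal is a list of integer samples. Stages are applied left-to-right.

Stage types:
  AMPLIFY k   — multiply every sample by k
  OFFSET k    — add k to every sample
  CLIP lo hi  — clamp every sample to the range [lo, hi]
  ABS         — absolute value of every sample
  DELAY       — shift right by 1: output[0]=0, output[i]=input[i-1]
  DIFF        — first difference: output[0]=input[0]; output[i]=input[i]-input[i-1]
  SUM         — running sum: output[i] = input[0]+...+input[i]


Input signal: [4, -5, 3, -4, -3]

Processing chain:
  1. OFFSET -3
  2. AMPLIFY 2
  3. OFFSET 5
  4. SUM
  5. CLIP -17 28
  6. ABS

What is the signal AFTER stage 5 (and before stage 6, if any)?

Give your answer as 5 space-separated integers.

Answer: 7 -4 1 -8 -15

Derivation:
Input: [4, -5, 3, -4, -3]
Stage 1 (OFFSET -3): 4+-3=1, -5+-3=-8, 3+-3=0, -4+-3=-7, -3+-3=-6 -> [1, -8, 0, -7, -6]
Stage 2 (AMPLIFY 2): 1*2=2, -8*2=-16, 0*2=0, -7*2=-14, -6*2=-12 -> [2, -16, 0, -14, -12]
Stage 3 (OFFSET 5): 2+5=7, -16+5=-11, 0+5=5, -14+5=-9, -12+5=-7 -> [7, -11, 5, -9, -7]
Stage 4 (SUM): sum[0..0]=7, sum[0..1]=-4, sum[0..2]=1, sum[0..3]=-8, sum[0..4]=-15 -> [7, -4, 1, -8, -15]
Stage 5 (CLIP -17 28): clip(7,-17,28)=7, clip(-4,-17,28)=-4, clip(1,-17,28)=1, clip(-8,-17,28)=-8, clip(-15,-17,28)=-15 -> [7, -4, 1, -8, -15]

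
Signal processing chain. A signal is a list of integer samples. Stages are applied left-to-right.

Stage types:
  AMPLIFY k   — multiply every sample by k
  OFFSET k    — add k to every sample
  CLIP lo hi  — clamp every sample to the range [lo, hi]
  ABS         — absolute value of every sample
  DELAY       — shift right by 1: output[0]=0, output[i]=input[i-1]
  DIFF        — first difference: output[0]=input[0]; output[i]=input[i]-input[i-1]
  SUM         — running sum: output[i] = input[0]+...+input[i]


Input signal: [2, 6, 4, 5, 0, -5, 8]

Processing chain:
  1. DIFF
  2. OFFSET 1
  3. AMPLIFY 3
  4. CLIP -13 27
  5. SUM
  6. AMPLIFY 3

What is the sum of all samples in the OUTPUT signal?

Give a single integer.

Answer: 387

Derivation:
Input: [2, 6, 4, 5, 0, -5, 8]
Stage 1 (DIFF): s[0]=2, 6-2=4, 4-6=-2, 5-4=1, 0-5=-5, -5-0=-5, 8--5=13 -> [2, 4, -2, 1, -5, -5, 13]
Stage 2 (OFFSET 1): 2+1=3, 4+1=5, -2+1=-1, 1+1=2, -5+1=-4, -5+1=-4, 13+1=14 -> [3, 5, -1, 2, -4, -4, 14]
Stage 3 (AMPLIFY 3): 3*3=9, 5*3=15, -1*3=-3, 2*3=6, -4*3=-12, -4*3=-12, 14*3=42 -> [9, 15, -3, 6, -12, -12, 42]
Stage 4 (CLIP -13 27): clip(9,-13,27)=9, clip(15,-13,27)=15, clip(-3,-13,27)=-3, clip(6,-13,27)=6, clip(-12,-13,27)=-12, clip(-12,-13,27)=-12, clip(42,-13,27)=27 -> [9, 15, -3, 6, -12, -12, 27]
Stage 5 (SUM): sum[0..0]=9, sum[0..1]=24, sum[0..2]=21, sum[0..3]=27, sum[0..4]=15, sum[0..5]=3, sum[0..6]=30 -> [9, 24, 21, 27, 15, 3, 30]
Stage 6 (AMPLIFY 3): 9*3=27, 24*3=72, 21*3=63, 27*3=81, 15*3=45, 3*3=9, 30*3=90 -> [27, 72, 63, 81, 45, 9, 90]
Output sum: 387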